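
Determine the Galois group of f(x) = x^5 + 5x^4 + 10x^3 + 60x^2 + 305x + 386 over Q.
The polynomial f is an irreducible quintic over Q, so G = Gal(f/Q) is a transitive subgroup of S_5: one of C_5 (5T1, order 5), D_5 (5T2, order 10), F_20 (5T3, order 20), A_5 (5T4, order 60) or S_5 (5T5, order 120). The discriminant of f is 14867345703125, which is not a perfect square, so G is not contained in A_5. The transitive groups of degree 5 not contained in A_5 are: F_20 (5T3, order 20), S_5 (5T5, order 120). By Dedekind's theorem, for a prime p not dividing disc(f) the degrees of the irreducible factors of f mod p form the cycle type of an element of G. Factoring f modulo the 18 such primes p <= 71 (skipping 5, 31, which divide the discriminant), each new pattern first appears at: mod 2: f = (x)(x^4 + x^3 + 1), pattern 4+1; mod 11: f = (x^5 + 5x^4 + 10x^3 + 5x^2 + 8x + 1), pattern 5; mod 19: f = (x + 15)(x^2 + 2x + 17)(x^2 + 7x + 15), pattern 2+2+1. No other pattern occurs in this range, so the set of observed cycle types is {4+1, 5, 2+2+1}. The candidates containing elements of all these cycle types are F_20 (5T3) of order 20, S_5 (5T5) of order 120; the others are excluded. The observed types are precisely the cycle types that occur in F_20 (5T3) (apart from the identity). Each of the other remaining candidates has further cycle types, and by the Chebotarev density theorem the matching factorization patterns would occur for a proportion of primes equal to their share of the group: S_5 (5T5) additionally contains elements of type 3+2, 3+1+1, 2+1+1+1 (50 of its 120 elements, about 42% of primes). None of the 18 primes tested shows any such pattern (for each of these groups the chance of that is below 10^-4), which rules them out. Hence G = F_20 (5T3), of order 20.

F_20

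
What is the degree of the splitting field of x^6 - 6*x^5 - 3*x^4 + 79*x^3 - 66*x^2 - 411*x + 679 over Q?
18

The degree of the splitting field over Q equals the order of the Galois group, so first determine the group. The polynomial f is an irreducible sextic over Q, so G = Gal(f/Q) is one of the 16 transitive subgroups 6T1, ..., 6T16 of S_6. The discriminant of f is -152796047606667, which is not a perfect square, so G is not contained in A_6. The transitive groups of degree 6 not contained in A_6 are: C_6 (6T1, order 6), S_3 (6T2, order 6), D_6 (6T3, order 12), C_3 x S_3 (6T5, order 18), A_4 x C_2 (6T6, order 24), S_4 (6T8, order 24), S_3 x S_3 (6T9, order 36), S_4 x C_2 (6T11, order 48), (S_3 x S_3) : C_2 (6T13, order 72), PGL(2,5) (6T14, order 120), S_6 (6T16, order 720). By Dedekind's theorem, for a prime p not dividing disc(f) the degrees of the irreducible factors of f mod p form the cycle type of an element of G. Factoring f modulo the 33 such primes p <= 149 (skipping 3, 43, which divide the discriminant), each new pattern first appears at: mod 2: f = (x^6 + x^4 + x^3 + x + 1), pattern 6; mod 7: f = (x)(x + 5)(x + 6)(x^3 + 4x^2 + 1), pattern 3+1+1+1; mod 17: f = (x^2 + 11)(x^2 + 2x + 8)(x^2 + 9x + 11), pattern 2+2+2; mod 19: f = (x^3 + 16x^2 + x + 8)(x^3 + 16x^2 + 6x + 16), pattern 3+3; mod 73: f = (x + 1)(x + 22)(x + 33)(x + 36)(x + 52)(x + 69), pattern 1+1+1+1+1+1. No other pattern occurs in this range, so the set of observed cycle types is {6, 3+1+1+1, 2+2+2, 3+3, 1+1+1+1+1+1}. The candidates containing elements of all these cycle types are C_3 x S_3 (6T5) of order 18, S_3 x S_3 (6T9) of order 36, (S_3 x S_3) : C_2 (6T13) of order 72, S_6 (6T16) of order 720; the others are excluded. The observed types are precisely the cycle types that occur in C_3 x S_3 (6T5). Each of the other remaining candidates has further cycle types, and by the Chebotarev density theorem the matching factorization patterns would occur for a proportion of primes equal to their share of the group: S_3 x S_3 (6T9) additionally contains elements of type 2+2+1+1 (9 of its 36 elements, about 25% of primes); (S_3 x S_3) : C_2 (6T13) additionally contains elements of type 4+2, 3+2+1, 2+2+1+1, 2+1+1+1+1 (45 of its 72 elements, about 62% of primes); S_6 (6T16) additionally contains elements of type 5+1, 4+2, 4+1+1, 3+2+1, 2+2+1+1, 2+1+1+1+1 (504 of its 720 elements, about 70% of primes). None of the 33 primes tested shows any such pattern (for each of these groups the chance of that is below 10^-4), which rules them out. Hence G = C_3 x S_3 (6T5), of order 18. The Galois group C_3 x S_3 (6T5) has order 18, so the splitting field has degree 18 over Q.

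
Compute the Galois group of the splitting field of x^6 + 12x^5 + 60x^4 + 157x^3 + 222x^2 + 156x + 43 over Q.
C_3 x S_3

The polynomial f is an irreducible sextic over Q, so G = Gal(f/Q) is one of the 16 transitive subgroups 6T1, ..., 6T16 of S_6. The discriminant of f is -177147, which is not a perfect square, so G is not contained in A_6. The transitive groups of degree 6 not contained in A_6 are: C_6 (6T1, order 6), S_3 (6T2, order 6), D_6 (6T3, order 12), C_3 x S_3 (6T5, order 18), A_4 x C_2 (6T6, order 24), S_4 (6T8, order 24), S_3 x S_3 (6T9, order 36), S_4 x C_2 (6T11, order 48), (S_3 x S_3) : C_2 (6T13, order 72), PGL(2,5) (6T14, order 120), S_6 (6T16, order 720). By Dedekind's theorem, for a prime p not dividing disc(f) the degrees of the irreducible factors of f mod p form the cycle type of an element of G. Factoring f modulo the 33 such primes p <= 139 (skipping 3, which divides the discriminant), each new pattern first appears at: mod 2: f = (x^6 + x^3 + 1), pattern 6; mod 7: f = (x + 3)(x + 4)(x + 6)(x^3 + 6x^2 + 5x + 4), pattern 3+1+1+1; mod 17: f = (x^2 + 5x + 13)(x^2 + 8x + 2)(x^2 + 16x + 1), pattern 2+2+2; mod 19: f = (x^3 + 6x^2 + 12x + 14)(x^3 + 6x^2 + 12x + 18), pattern 3+3; mod 73: f = (x + 15)(x + 23)(x + 24)(x + 31)(x + 32)(x + 33), pattern 1+1+1+1+1+1. No other pattern occurs in this range, so the set of observed cycle types is {6, 3+1+1+1, 2+2+2, 3+3, 1+1+1+1+1+1}. The candidates containing elements of all these cycle types are C_3 x S_3 (6T5) of order 18, S_3 x S_3 (6T9) of order 36, (S_3 x S_3) : C_2 (6T13) of order 72, S_6 (6T16) of order 720; the others are excluded. The observed types are precisely the cycle types that occur in C_3 x S_3 (6T5). Each of the other remaining candidates has further cycle types, and by the Chebotarev density theorem the matching factorization patterns would occur for a proportion of primes equal to their share of the group: S_3 x S_3 (6T9) additionally contains elements of type 2+2+1+1 (9 of its 36 elements, about 25% of primes); (S_3 x S_3) : C_2 (6T13) additionally contains elements of type 4+2, 3+2+1, 2+2+1+1, 2+1+1+1+1 (45 of its 72 elements, about 62% of primes); S_6 (6T16) additionally contains elements of type 5+1, 4+2, 4+1+1, 3+2+1, 2+2+1+1, 2+1+1+1+1 (504 of its 720 elements, about 70% of primes). None of the 33 primes tested shows any such pattern (for each of these groups the chance of that is below 10^-4), which rules them out. Hence G = C_3 x S_3 (6T5), of order 18.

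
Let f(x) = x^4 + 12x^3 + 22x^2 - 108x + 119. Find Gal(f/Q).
The polynomial is an irreducible quartic over Q and its discriminant is 1064634368, which is not a perfect square, so the Galois group is not contained in A_4. The resolvent cubic y^3 - 22*y^2 - 1772*y - 18328 has exactly one rational root, so the Galois group is C_4 or D_4. The quartic becomes reducible over Q(sqrt(disc)), so the group is C_4.

C_4 (also written C4)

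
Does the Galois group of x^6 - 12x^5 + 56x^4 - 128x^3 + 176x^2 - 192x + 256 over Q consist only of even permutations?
No

The polynomial is irreducible of degree 6 over Q. Its discriminant is -5497558138880000, which is not a perfect square. A Galois group lies in the alternating group exactly when the discriminant is a square in Q, so the Galois group (S_4) is not contained in A_6.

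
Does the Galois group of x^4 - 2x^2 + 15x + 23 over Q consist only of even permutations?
No

The polynomial is irreducible of degree 4 over Q. Its discriminant is -283, which is not a perfect square. A Galois group lies in the alternating group exactly when the discriminant is a square in Q, so the Galois group (S_4) is not contained in A_4.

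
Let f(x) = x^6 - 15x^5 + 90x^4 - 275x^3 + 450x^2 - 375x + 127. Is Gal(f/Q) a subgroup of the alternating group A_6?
The polynomial is irreducible of degree 6 over Q. Its discriminant is -34992, which is not a perfect square. A Galois group lies in the alternating group exactly when the discriminant is a square in Q, so the Galois group (S_3) is not contained in A_6.

No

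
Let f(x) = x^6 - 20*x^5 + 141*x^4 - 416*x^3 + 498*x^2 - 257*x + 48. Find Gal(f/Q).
6T12: PSL(2,5)

The polynomial f is an irreducible sextic over Q, so G = Gal(f/Q) is one of the 16 transitive subgroups 6T1, ..., 6T16 of S_6. The discriminant of f is 30991489 = 5567^2, a perfect square, so G is contained in A_6. The transitive groups of degree 6 contained in A_6 are: A_4 (6T4, order 12), S_4 (6T7, order 24), (C_3 x C_3) : C_4 (6T10, order 36), PSL(2,5) (6T12, order 60), A_6 (6T15, order 360). By Dedekind's theorem, for a prime p not dividing disc(f) the degrees of the irreducible factors of f mod p form the cycle type of an element of G. Factoring f modulo the 21 such primes p <= 79 (skipping 19, which divides the discriminant), each new pattern first appears at: mod 2: f = (x)(x^5 + x^3 + 1), pattern 5+1; mod 7: f = (x^3 + 2x^2 + 3)(x^3 + 6x^2 + 3x + 2), pattern 3+3; mod 61: f = (x + 58)(x + 59)(x^2 + 21x + 10)(x^2 + 25x + 13), pattern 2+2+1+1. No other pattern occurs in this range, so the set of observed cycle types is {5+1, 3+3, 2+2+1+1}. The candidates containing elements of all these cycle types are PSL(2,5) (6T12) of order 60, A_6 (6T15) of order 360; the others are excluded. The observed types are precisely the cycle types that occur in PSL(2,5) (6T12) (apart from the identity). Each of the other remaining candidates has further cycle types, and by the Chebotarev density theorem the matching factorization patterns would occur for a proportion of primes equal to their share of the group: A_6 (6T15) additionally contains elements of type 4+2, 3+1+1+1 (130 of its 360 elements, about 36% of primes). None of the 21 primes tested shows any such pattern (for each of these groups the chance of that is below 10^-4), which rules them out. Hence G = PSL(2,5) (6T12), of order 60.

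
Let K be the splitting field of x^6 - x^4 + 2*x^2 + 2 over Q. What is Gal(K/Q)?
S_4, S_4(6c), the S_4-action on 6 points not in A_6

The polynomial f is an irreducible sextic over Q, so G = Gal(f/Q) is one of the 16 transitive subgroups 6T1, ..., 6T16 of S_6. The discriminant of f is -5120000, which is not a perfect square, so G is not contained in A_6. The transitive groups of degree 6 not contained in A_6 are: C_6 (6T1, order 6), S_3 (6T2, order 6), D_6 (6T3, order 12), C_3 x S_3 (6T5, order 18), A_4 x C_2 (6T6, order 24), S_4 (6T8, order 24), S_3 x S_3 (6T9, order 36), S_4 x C_2 (6T11, order 48), (S_3 x S_3) : C_2 (6T13, order 72), PGL(2,5) (6T14, order 120), S_6 (6T16, order 720). By Dedekind's theorem, for a prime p not dividing disc(f) the degrees of the irreducible factors of f mod p form the cycle type of an element of G. Factoring f modulo the 22 such primes p <= 89 (skipping 2, 5, which divide the discriminant), each new pattern first appears at: mod 3: f = (x^3 + x^2 + 2)(x^3 + 2x^2 + 1), pattern 3+3; mod 7: f = (x^2 + 2)(x^2 + x + 6)(x^2 + 6x + 6), pattern 2+2+2; mod 13: f = (x + 4)(x + 9)(x^4 + 2x^2 + 8), pattern 4+1+1; mod 43: f = (x + 12)(x + 31)(x^2 + 4)(x^2 + 10), pattern 2+2+1+1. No other pattern occurs in this range, so the set of observed cycle types is {3+3, 2+2+2, 4+1+1, 2+2+1+1}. The candidates containing elements of all these cycle types are S_4 (6T8) of order 24, S_4 x C_2 (6T11) of order 48, PGL(2,5) (6T14) of order 120, S_6 (6T16) of order 720; the others are excluded. The observed types are precisely the cycle types that occur in S_4 (6T8) (apart from the identity). Each of the other remaining candidates has further cycle types, and by the Chebotarev density theorem the matching factorization patterns would occur for a proportion of primes equal to their share of the group: S_4 x C_2 (6T11) additionally contains elements of type 6, 4+2, 2+1+1+1+1 (17 of its 48 elements, about 35% of primes); PGL(2,5) (6T14) additionally contains elements of type 6, 5+1 (44 of its 120 elements, about 37% of primes); S_6 (6T16) additionally contains elements of type 6, 5+1, 4+2, 3+2+1, 3+1+1+1, 2+1+1+1+1 (529 of its 720 elements, about 73% of primes). None of the 22 primes tested shows any such pattern (for each of these groups the chance of that is below 10^-4), which rules them out. Hence G = S_4 (6T8), of order 24.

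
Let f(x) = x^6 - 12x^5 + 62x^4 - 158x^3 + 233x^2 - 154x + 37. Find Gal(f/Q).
The polynomial f is an irreducible sextic over Q, so G = Gal(f/Q) is one of the 16 transitive subgroups 6T1, ..., 6T16 of S_6. The discriminant of f is -15635001708544, which is not a perfect square, so G is not contained in A_6. The transitive groups of degree 6 not contained in A_6 are: C_6 (6T1, order 6), S_3 (6T2, order 6), D_6 (6T3, order 12), C_3 x S_3 (6T5, order 18), A_4 x C_2 (6T6, order 24), S_4 (6T8, order 24), S_3 x S_3 (6T9, order 36), S_4 x C_2 (6T11, order 48), (S_3 x S_3) : C_2 (6T13, order 72), PGL(2,5) (6T14, order 120), S_6 (6T16, order 720). By Dedekind's theorem, for a prime p not dividing disc(f) the degrees of the irreducible factors of f mod p form the cycle type of an element of G. Factoring f modulo the 17 such primes p <= 67 (skipping 2, 31, which divide the discriminant), each new pattern first appears at: mod 3: f = (x + 1)(x + 2)(x^4 + x + 2), pattern 4+1+1; mod 5: f = (x^3 + 3x + 2)(x^3 + 3x^2 + 4x + 1), pattern 3+3; mod 7: f = (x^6 + 2x^5 + 6x^4 + 3x^3 + 2x^2 + 2), pattern 6; mod 11: f = (x^2 + 4)(x^2 + 3x + 8)(x^2 + 7x + 7), pattern 2+2+2; mod 13: f = (x^2 + 8x + 1)(x^4 + 6x^3 + 5x + 11), pattern 4+2; mod 37: f = (x)(x + 20)(x^2 + 2x + 24)(x^2 + 3x + 6), pattern 2+2+1+1; mod 47: f = (x + 10)(x + 29)(x + 30)(x + 40)(x^2 + 20x + 7), pattern 2+1+1+1+1. No other pattern occurs in this range, so the set of observed cycle types is {4+1+1, 3+3, 6, 2+2+2, 4+2, 2+2+1+1, 2+1+1+1+1}. The candidates containing elements of all these cycle types are S_4 x C_2 (6T11) of order 48, S_6 (6T16) of order 720; the others are excluded. The observed types are precisely the cycle types that occur in S_4 x C_2 (6T11) (apart from the identity). Each of the other remaining candidates has further cycle types, and by the Chebotarev density theorem the matching factorization patterns would occur for a proportion of primes equal to their share of the group: S_6 (6T16) additionally contains elements of type 5+1, 3+2+1, 3+1+1+1 (304 of its 720 elements, about 42% of primes). None of the 17 primes tested shows any such pattern (for each of these groups the chance of that is below 10^-4), which rules them out. Hence G = S_4 x C_2 (6T11), of order 48.

S_4 x C_2 (also written S4xC2)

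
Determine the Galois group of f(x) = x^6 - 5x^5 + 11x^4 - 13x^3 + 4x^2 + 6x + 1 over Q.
(C_3 x C_3) : C_4, the transitive group 6T10 of order 36

The polynomial f is an irreducible sextic over Q, so G = Gal(f/Q) is one of the 16 transitive subgroups 6T1, ..., 6T16 of S_6. The discriminant of f is 525625 = 725^2, a perfect square, so G is contained in A_6. The transitive groups of degree 6 contained in A_6 are: A_4 (6T4, order 12), S_4 (6T7, order 24), (C_3 x C_3) : C_4 (6T10, order 36), PSL(2,5) (6T12, order 60), A_6 (6T15, order 360). By Dedekind's theorem, for a prime p not dividing disc(f) the degrees of the irreducible factors of f mod p form the cycle type of an element of G. Factoring f modulo the 19 such primes p <= 73 (skipping 5, 29, which divide the discriminant), each new pattern first appears at: mod 2: f = (x^2 + x + 1)(x^4 + x + 1), pattern 4+2; mod 11: f = (x^3 + x^2 + 3x + 1)(x^3 + 5x^2 + 3x + 1), pattern 3+3; mod 19: f = (x + 10)(x + 11)(x^2 + 2x + 2)(x^2 + 10x + 7), pattern 2+2+1+1; mod 61: f = (x + 27)(x + 34)(x + 41)(x^3 + 15x^2 + 3x + 1), pattern 3+1+1+1. No other pattern occurs in this range, so the set of observed cycle types is {4+2, 3+3, 2+2+1+1, 3+1+1+1}. The candidates containing elements of all these cycle types are (C_3 x C_3) : C_4 (6T10) of order 36, A_6 (6T15) of order 360; the others are excluded. The observed types are precisely the cycle types that occur in (C_3 x C_3) : C_4 (6T10) (apart from the identity). Each of the other remaining candidates has further cycle types, and by the Chebotarev density theorem the matching factorization patterns would occur for a proportion of primes equal to their share of the group: A_6 (6T15) additionally contains elements of type 5+1 (144 of its 360 elements, about 40% of primes). None of the 19 primes tested shows any such pattern (for each of these groups the chance of that is below 10^-4), which rules them out. Hence G = (C_3 x C_3) : C_4 (6T10), of order 36.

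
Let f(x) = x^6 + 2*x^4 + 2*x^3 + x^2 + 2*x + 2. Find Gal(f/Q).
The polynomial f is an irreducible sextic over Q, so G = Gal(f/Q) is one of the 16 transitive subgroups 6T1, ..., 6T16 of S_6. The discriminant of f is -187648, which is not a perfect square, so G is not contained in A_6. The transitive groups of degree 6 not contained in A_6 are: C_6 (6T1, order 6), S_3 (6T2, order 6), D_6 (6T3, order 12), C_3 x S_3 (6T5, order 18), A_4 x C_2 (6T6, order 24), S_4 (6T8, order 24), S_3 x S_3 (6T9, order 36), S_4 x C_2 (6T11, order 48), (S_3 x S_3) : C_2 (6T13, order 72), PGL(2,5) (6T14, order 120), S_6 (6T16, order 720). By Dedekind's theorem, for a prime p not dividing disc(f) the degrees of the irreducible factors of f mod p form the cycle type of an element of G. Factoring f modulo the 29 such primes p <= 113 (skipping 2, which divides the discriminant), each new pattern first appears at: mod 3: f = (x^6 + 2x^4 + 2x^3 + x^2 + 2x + 2), pattern 6; mod 5: f = (x + 4)(x^2 + x + 2)(x^3 + x + 4), pattern 3+2+1; mod 7: f = (x^2 + 6x + 6)(x^4 + x^3 + 4x^2 + 5), pattern 4+2; mod 17: f = (x^3 + x + 5)(x^3 + x + 14), pattern 3+3; mod 19: f = (x^2 + 10x + 7)(x^2 + 12x + 5)(x^2 + 16x + 12), pattern 2+2+2; mod 37: f = (x + 21)(x + 34)(x^2 + 3x + 10)(x^2 + 16x + 35), pattern 2+2+1+1; mod 41: f = (x + 2)(x + 17)(x + 22)(x^3 + x + 33), pattern 3+1+1+1; mod 113: f = (x + 11)(x + 21)(x + 23)(x + 79)(x^2 + 92x + 103), pattern 2+1+1+1+1. No other pattern occurs in this range, so the set of observed cycle types is {6, 3+2+1, 4+2, 3+3, 2+2+2, 2+2+1+1, 3+1+1+1, 2+1+1+1+1}. The candidates containing elements of all these cycle types are (S_3 x S_3) : C_2 (6T13) of order 72, S_6 (6T16) of order 720; the others are excluded. The observed types are precisely the cycle types that occur in (S_3 x S_3) : C_2 (6T13) (apart from the identity). Each of the other remaining candidates has further cycle types, and by the Chebotarev density theorem the matching factorization patterns would occur for a proportion of primes equal to their share of the group: S_6 (6T16) additionally contains elements of type 5+1, 4+1+1 (234 of its 720 elements, about 32% of primes). None of the 29 primes tested shows any such pattern (for each of these groups the chance of that is below 10^-4), which rules them out. Hence G = (S_3 x S_3) : C_2 (6T13), of order 72.

(S_3 x S_3) : C_2 (also written G72)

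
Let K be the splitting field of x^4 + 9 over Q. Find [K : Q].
4

The degree of the splitting field over Q equals the order of the Galois group, so first determine the group. The polynomial is an irreducible quartic over Q and its discriminant is 186624 = 432^2, a perfect square, so the Galois group is contained in A_4. The resolvent cubic y^3 - 36*y splits completely over Q, which gives the Klein four-group V_4. The Galois group V_4 (4T2) has order 4, so the splitting field has degree 4 over Q.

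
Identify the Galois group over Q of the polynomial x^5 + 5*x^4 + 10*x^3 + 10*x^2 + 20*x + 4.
The polynomial f is an irreducible quintic over Q, so G = Gal(f/Q) is a transitive subgroup of S_5: one of C_5 (5T1, order 5), D_5 (5T2, order 10), F_20 (5T3, order 20), A_5 (5T4, order 60) or S_5 (5T5, order 120). The discriminant of f is 259200000, which is not a perfect square, so G is not contained in A_5. The transitive groups of degree 5 not contained in A_5 are: F_20 (5T3, order 20), S_5 (5T5, order 120). By Dedekind's theorem, for a prime p not dividing disc(f) the degrees of the irreducible factors of f mod p form the cycle type of an element of G. Factoring f modulo the 18 such primes p <= 73 (skipping 2, 3, 5, which divide the discriminant), each new pattern first appears at: mod 7: f = (x + 2)(x^4 + 3x^3 + 4x^2 + 2x + 2), pattern 4+1; mod 11: f = (x + 6)(x^2 + 9)(x^2 + 10x + 7), pattern 2+2+1; mod 19: f = (x^5 + 5x^4 + 10x^3 + 10x^2 + x + 4), pattern 5. No other pattern occurs in this range, so the set of observed cycle types is {4+1, 2+2+1, 5}. The candidates containing elements of all these cycle types are F_20 (5T3) of order 20, S_5 (5T5) of order 120; the others are excluded. The observed types are precisely the cycle types that occur in F_20 (5T3) (apart from the identity). Each of the other remaining candidates has further cycle types, and by the Chebotarev density theorem the matching factorization patterns would occur for a proportion of primes equal to their share of the group: S_5 (5T5) additionally contains elements of type 3+2, 3+1+1, 2+1+1+1 (50 of its 120 elements, about 42% of primes). None of the 18 primes tested shows any such pattern (for each of these groups the chance of that is below 10^-4), which rules them out. Hence G = F_20 (5T3), of order 20.

F_20 (order 20)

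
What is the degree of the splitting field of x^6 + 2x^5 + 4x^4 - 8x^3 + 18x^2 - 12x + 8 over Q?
24

The degree of the splitting field over Q equals the order of the Galois group, so first determine the group. The polynomial f is an irreducible sextic over Q, so G = Gal(f/Q) is one of the 16 transitive subgroups 6T1, ..., 6T16 of S_6. The discriminant of f is -4014080000, which is not a perfect square, so G is not contained in A_6. The transitive groups of degree 6 not contained in A_6 are: C_6 (6T1, order 6), S_3 (6T2, order 6), D_6 (6T3, order 12), C_3 x S_3 (6T5, order 18), A_4 x C_2 (6T6, order 24), S_4 (6T8, order 24), S_3 x S_3 (6T9, order 36), S_4 x C_2 (6T11, order 48), (S_3 x S_3) : C_2 (6T13, order 72), PGL(2,5) (6T14, order 120), S_6 (6T16, order 720). By Dedekind's theorem, for a prime p not dividing disc(f) the degrees of the irreducible factors of f mod p form the cycle type of an element of G. Factoring f modulo the 22 such primes p <= 97 (skipping 2, 5, 7, which divide the discriminant), each new pattern first appears at: mod 3: f = (x^3 + 2x + 1)(x^3 + 2x^2 + 2x + 2), pattern 3+3; mod 13: f = (x + 7)(x + 12)(x^4 + 9x^3 + 9x^2 + x + 10), pattern 4+1+1; mod 37: f = (x^2 + 14x + 17)(x^2 + 30x + 25)(x^2 + 32x + 21), pattern 2+2+2; mod 43: f = (x + 3)(x + 27)(x^2 + 23x + 24)(x^2 + 35x + 20), pattern 2+2+1+1. No other pattern occurs in this range, so the set of observed cycle types is {3+3, 4+1+1, 2+2+2, 2+2+1+1}. The candidates containing elements of all these cycle types are S_4 (6T8) of order 24, S_4 x C_2 (6T11) of order 48, PGL(2,5) (6T14) of order 120, S_6 (6T16) of order 720; the others are excluded. The observed types are precisely the cycle types that occur in S_4 (6T8) (apart from the identity). Each of the other remaining candidates has further cycle types, and by the Chebotarev density theorem the matching factorization patterns would occur for a proportion of primes equal to their share of the group: S_4 x C_2 (6T11) additionally contains elements of type 6, 4+2, 2+1+1+1+1 (17 of its 48 elements, about 35% of primes); PGL(2,5) (6T14) additionally contains elements of type 6, 5+1 (44 of its 120 elements, about 37% of primes); S_6 (6T16) additionally contains elements of type 6, 5+1, 4+2, 3+2+1, 3+1+1+1, 2+1+1+1+1 (529 of its 720 elements, about 73% of primes). None of the 22 primes tested shows any such pattern (for each of these groups the chance of that is below 10^-4), which rules them out. Hence G = S_4 (6T8), of order 24. The Galois group S_4 (6T8) has order 24, so the splitting field has degree 24 over Q.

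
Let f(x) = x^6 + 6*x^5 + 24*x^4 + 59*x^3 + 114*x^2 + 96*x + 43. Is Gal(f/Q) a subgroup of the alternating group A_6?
No

The polynomial is irreducible of degree 6 over Q. Its discriminant is -23505167939067, which is not a perfect square. A Galois group lies in the alternating group exactly when the discriminant is a square in Q, so the Galois group (C_3 x S_3) is not contained in A_6.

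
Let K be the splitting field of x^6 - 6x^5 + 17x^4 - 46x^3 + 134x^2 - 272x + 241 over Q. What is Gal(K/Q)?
S_4 x C_2 (also written S4xC2)

The polynomial f is an irreducible sextic over Q, so G = Gal(f/Q) is one of the 16 transitive subgroups 6T1, ..., 6T16 of S_6. The discriminant of f is -15635001708544, which is not a perfect square, so G is not contained in A_6. The transitive groups of degree 6 not contained in A_6 are: C_6 (6T1, order 6), S_3 (6T2, order 6), D_6 (6T3, order 12), C_3 x S_3 (6T5, order 18), A_4 x C_2 (6T6, order 24), S_4 (6T8, order 24), S_3 x S_3 (6T9, order 36), S_4 x C_2 (6T11, order 48), (S_3 x S_3) : C_2 (6T13, order 72), PGL(2,5) (6T14, order 120), S_6 (6T16, order 720). By Dedekind's theorem, for a prime p not dividing disc(f) the degrees of the irreducible factors of f mod p form the cycle type of an element of G. Factoring f modulo the 17 such primes p <= 67 (skipping 2, 31, which divide the discriminant), each new pattern first appears at: mod 3: f = (x + 1)(x + 2)(x^4 + 2x + 2), pattern 4+1+1; mod 5: f = (x^3 + x^2 + 2)(x^3 + 3x^2 + 4x + 3), pattern 3+3; mod 7: f = (x^6 + x^5 + 3x^4 + 3x^3 + x^2 + x + 3), pattern 6; mod 11: f = (x^2 + 2x + 4)(x^2 + 5x + 2)(x^2 + 9x + 4), pattern 2+2+2; mod 13: f = (x^2 + 12x + 8)(x^4 + 8x^3 + 4x^2 + 11x + 9), pattern 4+2; mod 37: f = (x + 14)(x + 34)(x^2 + 28x + 24)(x^2 + 29x + 2), pattern 2+2+1+1; mod 47: f = (x + 4)(x + 14)(x + 15)(x + 34)(x^2 + 21x + 29), pattern 2+1+1+1+1. No other pattern occurs in this range, so the set of observed cycle types is {4+1+1, 3+3, 6, 2+2+2, 4+2, 2+2+1+1, 2+1+1+1+1}. The candidates containing elements of all these cycle types are S_4 x C_2 (6T11) of order 48, S_6 (6T16) of order 720; the others are excluded. The observed types are precisely the cycle types that occur in S_4 x C_2 (6T11) (apart from the identity). Each of the other remaining candidates has further cycle types, and by the Chebotarev density theorem the matching factorization patterns would occur for a proportion of primes equal to their share of the group: S_6 (6T16) additionally contains elements of type 5+1, 3+2+1, 3+1+1+1 (304 of its 720 elements, about 42% of primes). None of the 17 primes tested shows any such pattern (for each of these groups the chance of that is below 10^-4), which rules them out. Hence G = S_4 x C_2 (6T11), of order 48.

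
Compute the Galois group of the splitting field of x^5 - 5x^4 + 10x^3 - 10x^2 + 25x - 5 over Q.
The polynomial f is an irreducible quintic over Q, so G = Gal(f/Q) is a transitive subgroup of S_5: one of C_5 (5T1, order 5), D_5 (5T2, order 10), F_20 (5T3, order 20), A_5 (5T4, order 60) or S_5 (5T5, order 120). The discriminant of f is 1024000000 = 32000^2, a perfect square, so G is contained in A_5. The transitive groups of degree 5 contained in A_5 are: C_5 (5T1, order 5), D_5 (5T2, order 10), A_5 (5T4, order 60). By Dedekind's theorem, for a prime p not dividing disc(f) the degrees of the irreducible factors of f mod p form the cycle type of an element of G. Factoring f modulo the 2 such primes p <= 7 (skipping 2, 5, which divide the discriminant), each new pattern first appears at: mod 3: f = (x^5 + x^4 + x^3 + 2x^2 + x + 1), pattern 5; mod 7: f = (x + 1)(x + 2)(x^3 + 6x^2 + 4x + 1), pattern 3+1+1. No other pattern occurs in this range, so the set of observed cycle types is {5, 3+1+1}. Among the candidates above, the only group containing elements of all these cycle types is A_5 (5T4) — each of C_5 (5T1), D_5 (5T2) lacks at least one of them. Hence G = A_5 (5T4), of order 60.

A_5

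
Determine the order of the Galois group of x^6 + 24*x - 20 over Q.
The degree of the splitting field over Q equals the order of the Galois group, so first determine the group. The polynomial f is an irreducible sextic over Q, so G = Gal(f/Q) is one of the 16 transitive subgroups 6T1, ..., 6T16 of S_6. The discriminant of f is 746496000000 = 864000^2, a perfect square, so G is contained in A_6. The transitive groups of degree 6 contained in A_6 are: A_4 (6T4, order 12), S_4 (6T7, order 24), (C_3 x C_3) : C_4 (6T10, order 36), PSL(2,5) (6T12, order 60), A_6 (6T15, order 360). By Dedekind's theorem, for a prime p not dividing disc(f) the degrees of the irreducible factors of f mod p form the cycle type of an element of G. Factoring f modulo the 6 such primes p <= 23 (skipping 2, 3, 5, which divide the discriminant), each new pattern first appears at: mod 7: f = (x + 3)(x^5 + 4x^4 + 2x^3 + x^2 + 4x + 5), pattern 5+1; mod 23: f = (x + 7)(x + 12)(x + 21)(x^3 + 6x^2 + 13x + 16), pattern 3+1+1+1. No other pattern occurs in this range, so the set of observed cycle types is {5+1, 3+1+1+1}. Among the candidates above, the only group containing elements of all these cycle types is A_6 (6T15) — each of A_4 (6T4), S_4 (6T7), (C_3 x C_3) : C_4 (6T10), PSL(2,5) (6T12) lacks at least one of them. Hence G = A_6 (6T15), of order 360. The Galois group A_6 (6T15) has order 360, so the splitting field has degree 360 over Q.

360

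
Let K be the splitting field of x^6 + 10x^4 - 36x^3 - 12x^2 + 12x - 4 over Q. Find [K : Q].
24

The degree of the splitting field over Q equals the order of the Galois group, so first determine the group. The polynomial f is an irreducible sextic over Q, so G = Gal(f/Q) is one of the 16 transitive subgroups 6T1, ..., 6T16 of S_6. The discriminant of f is 51661404786688, which is not a perfect square, so G is not contained in A_6. The transitive groups of degree 6 not contained in A_6 are: C_6 (6T1, order 6), S_3 (6T2, order 6), D_6 (6T3, order 12), C_3 x S_3 (6T5, order 18), A_4 x C_2 (6T6, order 24), S_4 (6T8, order 24), S_3 x S_3 (6T9, order 36), S_4 x C_2 (6T11, order 48), (S_3 x S_3) : C_2 (6T13, order 72), PGL(2,5) (6T14, order 120), S_6 (6T16, order 720). By Dedekind's theorem, for a prime p not dividing disc(f) the degrees of the irreducible factors of f mod p form the cycle type of an element of G. Factoring f modulo the 22 such primes p <= 89 (skipping 2, 37, which divide the discriminant), each new pattern first appears at: mod 3: f = (x^3 + x^2 + x + 2)(x^3 + 2x^2 + x + 1), pattern 3+3; mod 5: f = (x^2 + 3)(x^2 + x + 2)(x^2 + 4x + 1), pattern 2+2+2; mod 17: f = (x + 3)(x + 11)(x^4 + 3x^3 + 3x^2 + 10x + 4), pattern 4+1+1; mod 67: f = (x + 17)(x + 29)(x^2 + 39x + 4)(x^2 + 49x + 53), pattern 2+2+1+1. No other pattern occurs in this range, so the set of observed cycle types is {3+3, 2+2+2, 4+1+1, 2+2+1+1}. The candidates containing elements of all these cycle types are S_4 (6T8) of order 24, S_4 x C_2 (6T11) of order 48, PGL(2,5) (6T14) of order 120, S_6 (6T16) of order 720; the others are excluded. The observed types are precisely the cycle types that occur in S_4 (6T8) (apart from the identity). Each of the other remaining candidates has further cycle types, and by the Chebotarev density theorem the matching factorization patterns would occur for a proportion of primes equal to their share of the group: S_4 x C_2 (6T11) additionally contains elements of type 6, 4+2, 2+1+1+1+1 (17 of its 48 elements, about 35% of primes); PGL(2,5) (6T14) additionally contains elements of type 6, 5+1 (44 of its 120 elements, about 37% of primes); S_6 (6T16) additionally contains elements of type 6, 5+1, 4+2, 3+2+1, 3+1+1+1, 2+1+1+1+1 (529 of its 720 elements, about 73% of primes). None of the 22 primes tested shows any such pattern (for each of these groups the chance of that is below 10^-4), which rules them out. Hence G = S_4 (6T8), of order 24. The Galois group S_4 (6T8) has order 24, so the splitting field has degree 24 over Q.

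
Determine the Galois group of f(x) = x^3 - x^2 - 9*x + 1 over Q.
The polynomial is an irreducible cubic over Q and its discriminant is 3136 = 56^2, a perfect square. For an irreducible cubic, a square discriminant forces the Galois group to be A_3, the cyclic group of order 3.

C_3, A_3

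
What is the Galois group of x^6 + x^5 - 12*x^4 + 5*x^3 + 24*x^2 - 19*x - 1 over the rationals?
S_3, S_3 acting on 6 points

The polynomial f is an irreducible sextic over Q, so G = Gal(f/Q) is one of the 16 transitive subgroups 6T1, ..., 6T16 of S_6. The discriminant of f is 324179200, which is not a perfect square, so G is not contained in A_6. The transitive groups of degree 6 not contained in A_6 are: C_6 (6T1, order 6), S_3 (6T2, order 6), D_6 (6T3, order 12), C_3 x S_3 (6T5, order 18), A_4 x C_2 (6T6, order 24), S_4 (6T8, order 24), S_3 x S_3 (6T9, order 36), S_4 x C_2 (6T11, order 48), (S_3 x S_3) : C_2 (6T13, order 72), PGL(2,5) (6T14, order 120), S_6 (6T16, order 720). By Dedekind's theorem, for a prime p not dividing disc(f) the degrees of the irreducible factors of f mod p form the cycle type of an element of G. Factoring f modulo the 23 such primes p <= 101 (skipping 2, 5, 37, which divide the discriminant), each new pattern first appears at: mod 3: f = (x^3 + 2x + 1)(x^3 + x^2 + x + 2), pattern 3+3; mod 13: f = (x^2 + 6)(x^2 + 7x + 4)(x^2 + 7x + 7), pattern 2+2+2; mod 67: f = (x + 2)(x + 7)(x + 21)(x + 24)(x + 27)(x + 54), pattern 1+1+1+1+1+1. No other pattern occurs in this range, so the set of observed cycle types is {3+3, 2+2+2, 1+1+1+1+1+1}. The candidates containing elements of all these cycle types are C_6 (6T1) of order 6, S_3 (6T2) of order 6, D_6 (6T3) of order 12, C_3 x S_3 (6T5) of order 18, A_4 x C_2 (6T6) of order 24, S_4 (6T8) of order 24, S_3 x S_3 (6T9) of order 36, S_4 x C_2 (6T11) of order 48, (S_3 x S_3) : C_2 (6T13) of order 72, PGL(2,5) (6T14) of order 120, S_6 (6T16) of order 720; the others are excluded. The observed types are precisely the cycle types that occur in S_3 (6T2). Each of the other remaining candidates has further cycle types, and by the Chebotarev density theorem the matching factorization patterns would occur for a proportion of primes equal to their share of the group: C_6 (6T1) additionally contains elements of type 6 (2 of its 6 elements, about 33% of primes); D_6 (6T3) additionally contains elements of type 6, 2+2+1+1 (5 of its 12 elements, about 42% of primes); C_3 x S_3 (6T5) additionally contains elements of type 6, 3+1+1+1 (10 of its 18 elements, about 56% of primes); A_4 x C_2 (6T6) additionally contains elements of type 6, 2+2+1+1, 2+1+1+1+1 (14 of its 24 elements, about 58% of primes); S_4 (6T8) additionally contains elements of type 4+1+1, 2+2+1+1 (9 of its 24 elements, about 38% of primes); S_3 x S_3 (6T9) additionally contains elements of type 6, 3+1+1+1, 2+2+1+1 (25 of its 36 elements, about 69% of primes); S_4 x C_2 (6T11) additionally contains elements of type 6, 4+2, 4+1+1, 2+2+1+1, 2+1+1+1+1 (32 of its 48 elements, about 67% of primes); (S_3 x S_3) : C_2 (6T13) additionally contains elements of type 6, 4+2, 3+2+1, 3+1+1+1, 2+2+1+1, 2+1+1+1+1 (61 of its 72 elements, about 85% of primes); PGL(2,5) (6T14) additionally contains elements of type 6, 5+1, 4+1+1, 2+2+1+1 (89 of its 120 elements, about 74% of primes); S_6 (6T16) additionally contains elements of type 6, 5+1, 4+2, 4+1+1, 3+2+1, 3+1+1+1, 2+2+1+1, 2+1+1+1+1 (664 of its 720 elements, about 92% of primes). None of the 23 primes tested shows any such pattern (for each of these groups the chance of that is below 10^-4), which rules them out. Hence G = S_3 (6T2), of order 6.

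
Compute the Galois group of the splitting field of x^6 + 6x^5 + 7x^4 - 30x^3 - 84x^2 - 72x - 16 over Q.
The polynomial f is an irreducible sextic over Q, so G = Gal(f/Q) is one of the 16 transitive subgroups 6T1, ..., 6T16 of S_6. The discriminant of f is 454513278976 = 674176^2, a perfect square, so G is contained in A_6. The transitive groups of degree 6 contained in A_6 are: A_4 (6T4, order 12), S_4 (6T7, order 24), (C_3 x C_3) : C_4 (6T10, order 36), PSL(2,5) (6T12, order 60), A_6 (6T15, order 360). By Dedekind's theorem, for a prime p not dividing disc(f) the degrees of the irreducible factors of f mod p form the cycle type of an element of G. Factoring f modulo the 79 such primes p <= 421 (skipping 2, 23, 229, which divide the discriminant), each new pattern first appears at: mod 3: f = (x^3 + x^2 + x + 2)(x^3 + 2x^2 + x + 1), pattern 3+3; mod 7: f = (x^2 + 3x + 1)(x^4 + 3x^3 + 4x^2 + 4x + 5), pattern 4+2; mod 29: f = (x + 10)(x + 18)(x^2 + x + 10)(x^2 + 6x + 21), pattern 2+2+1+1; mod 193: f = (x + 46)(x + 65)(x + 97)(x + 110)(x + 130)(x + 137), pattern 1+1+1+1+1+1. No other pattern occurs in this range, so the set of observed cycle types is {3+3, 4+2, 2+2+1+1, 1+1+1+1+1+1}. The candidates containing elements of all these cycle types are S_4 (6T7) of order 24, (C_3 x C_3) : C_4 (6T10) of order 36, A_6 (6T15) of order 360; the others are excluded. The observed types are precisely the cycle types that occur in S_4 (6T7). Each of the other remaining candidates has further cycle types, and by the Chebotarev density theorem the matching factorization patterns would occur for a proportion of primes equal to their share of the group: (C_3 x C_3) : C_4 (6T10) additionally contains elements of type 3+1+1+1 (4 of its 36 elements, about 11% of primes); A_6 (6T15) additionally contains elements of type 5+1, 3+1+1+1 (184 of its 360 elements, about 51% of primes). None of the 79 primes tested shows any such pattern (for each of these groups the chance of that is below 10^-4), which rules them out. Hence G = S_4 (6T7), of order 24.

S_4 (order 24)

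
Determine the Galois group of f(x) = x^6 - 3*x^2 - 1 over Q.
The polynomial f is an irreducible sextic over Q, so G = Gal(f/Q) is one of the 16 transitive subgroups 6T1, ..., 6T16 of S_6. The discriminant of f is 419904 = 648^2, a perfect square, so G is contained in A_6. The transitive groups of degree 6 contained in A_6 are: A_4 (6T4, order 12), S_4 (6T7, order 24), (C_3 x C_3) : C_4 (6T10, order 36), PSL(2,5) (6T12, order 60), A_6 (6T15, order 360). By Dedekind's theorem, for a prime p not dividing disc(f) the degrees of the irreducible factors of f mod p form the cycle type of an element of G. Factoring f modulo the 33 such primes p <= 149 (skipping 2, 3, which divide the discriminant), each new pattern first appears at: mod 5: f = (x^3 + x^2 + 3x + 1)(x^3 + 4x^2 + 3x + 4), pattern 3+3; mod 17: f = (x + 2)(x + 15)(x^2 + 7)(x^2 + 14), pattern 2+2+1+1; mod 71: f = (x + 4)(x + 5)(x + 32)(x + 39)(x + 66)(x + 67), pattern 1+1+1+1+1+1. No other pattern occurs in this range, so the set of observed cycle types is {3+3, 2+2+1+1, 1+1+1+1+1+1}. The candidates containing elements of all these cycle types are A_4 (6T4) of order 12, S_4 (6T7) of order 24, (C_3 x C_3) : C_4 (6T10) of order 36, PSL(2,5) (6T12) of order 60, A_6 (6T15) of order 360; the others are excluded. The observed types are precisely the cycle types that occur in A_4 (6T4). Each of the other remaining candidates has further cycle types, and by the Chebotarev density theorem the matching factorization patterns would occur for a proportion of primes equal to their share of the group: S_4 (6T7) additionally contains elements of type 4+2 (6 of its 24 elements, about 25% of primes); (C_3 x C_3) : C_4 (6T10) additionally contains elements of type 4+2, 3+1+1+1 (22 of its 36 elements, about 61% of primes); PSL(2,5) (6T12) additionally contains elements of type 5+1 (24 of its 60 elements, about 40% of primes); A_6 (6T15) additionally contains elements of type 5+1, 4+2, 3+1+1+1 (274 of its 360 elements, about 76% of primes). None of the 33 primes tested shows any such pattern (for each of these groups the chance of that is below 10^-4), which rules them out. Hence G = A_4 (6T4), of order 12.

A_4 (also written A4)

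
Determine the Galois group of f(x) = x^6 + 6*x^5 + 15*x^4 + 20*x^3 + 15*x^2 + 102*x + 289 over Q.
The polynomial f is an irreducible sextic over Q, so G = Gal(f/Q) is one of the 16 transitive subgroups 6T1, ..., 6T16 of S_6. The discriminant of f is -9727331052552192, which is not a perfect square, so G is not contained in A_6. The transitive groups of degree 6 not contained in A_6 are: C_6 (6T1, order 6), S_3 (6T2, order 6), D_6 (6T3, order 12), C_3 x S_3 (6T5, order 18), A_4 x C_2 (6T6, order 24), S_4 (6T8, order 24), S_3 x S_3 (6T9, order 36), S_4 x C_2 (6T11, order 48), (S_3 x S_3) : C_2 (6T13, order 72), PGL(2,5) (6T14, order 120), S_6 (6T16, order 720). By Dedekind's theorem, for a prime p not dividing disc(f) the degrees of the irreducible factors of f mod p form the cycle type of an element of G. Factoring f modulo the 27 such primes p <= 127 (skipping 2, 3, 17, 43, which divide the discriminant), each new pattern first appears at: mod 5: f = (x^6 + x^5 + 2x + 4), pattern 6; mod 7: f = (x + 6)(x^2 + x + 3)(x^3 + 6x^2 + 6x + 4), pattern 3+2+1; mod 11: f = (x^2 + 6x + 2)(x^4 + 2x^2 + 8x + 7), pattern 4+2; mod 13: f = (x + 8)(x + 11)(x^2 + 4x + 2)(x^2 + 9x + 6), pattern 2+2+1+1; mod 61: f = (x + 5)(x + 9)(x + 21)(x + 43)(x^2 + 50x + 5), pattern 2+1+1+1+1; mod 97: f = (x + 2)(x + 21)(x + 25)(x^3 + 55x^2 + 56x + 80), pattern 3+1+1+1; mod 113: f = (x^2 + 10x + 49)(x^2 + 17x + 78)(x^2 + 92x + 59), pattern 2+2+2; mod 127: f = (x^3 + 52x^2 + 17x + 110)(x^3 + 81x^2 + 104x + 110), pattern 3+3. No other pattern occurs in this range, so the set of observed cycle types is {6, 3+2+1, 4+2, 2+2+1+1, 2+1+1+1+1, 3+1+1+1, 2+2+2, 3+3}. The candidates containing elements of all these cycle types are (S_3 x S_3) : C_2 (6T13) of order 72, S_6 (6T16) of order 720; the others are excluded. The observed types are precisely the cycle types that occur in (S_3 x S_3) : C_2 (6T13) (apart from the identity). Each of the other remaining candidates has further cycle types, and by the Chebotarev density theorem the matching factorization patterns would occur for a proportion of primes equal to their share of the group: S_6 (6T16) additionally contains elements of type 5+1, 4+1+1 (234 of its 720 elements, about 32% of primes). None of the 27 primes tested shows any such pattern (for each of these groups the chance of that is below 10^-4), which rules them out. Hence G = (S_3 x S_3) : C_2 (6T13), of order 72.

(S_3 x S_3) : C_2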